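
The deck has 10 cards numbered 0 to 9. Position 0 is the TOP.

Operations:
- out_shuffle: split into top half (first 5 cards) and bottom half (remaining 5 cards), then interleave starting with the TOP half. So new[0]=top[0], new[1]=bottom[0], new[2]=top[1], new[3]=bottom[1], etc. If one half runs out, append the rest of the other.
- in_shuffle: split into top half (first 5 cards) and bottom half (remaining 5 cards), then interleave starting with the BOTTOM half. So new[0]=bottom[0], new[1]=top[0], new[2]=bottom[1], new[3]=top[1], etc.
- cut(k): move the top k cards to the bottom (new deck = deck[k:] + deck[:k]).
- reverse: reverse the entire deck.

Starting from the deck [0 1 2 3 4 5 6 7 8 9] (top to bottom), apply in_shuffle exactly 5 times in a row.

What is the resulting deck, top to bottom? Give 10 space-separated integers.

After op 1 (in_shuffle): [5 0 6 1 7 2 8 3 9 4]
After op 2 (in_shuffle): [2 5 8 0 3 6 9 1 4 7]
After op 3 (in_shuffle): [6 2 9 5 1 8 4 0 7 3]
After op 4 (in_shuffle): [8 6 4 2 0 9 7 5 3 1]
After op 5 (in_shuffle): [9 8 7 6 5 4 3 2 1 0]

Answer: 9 8 7 6 5 4 3 2 1 0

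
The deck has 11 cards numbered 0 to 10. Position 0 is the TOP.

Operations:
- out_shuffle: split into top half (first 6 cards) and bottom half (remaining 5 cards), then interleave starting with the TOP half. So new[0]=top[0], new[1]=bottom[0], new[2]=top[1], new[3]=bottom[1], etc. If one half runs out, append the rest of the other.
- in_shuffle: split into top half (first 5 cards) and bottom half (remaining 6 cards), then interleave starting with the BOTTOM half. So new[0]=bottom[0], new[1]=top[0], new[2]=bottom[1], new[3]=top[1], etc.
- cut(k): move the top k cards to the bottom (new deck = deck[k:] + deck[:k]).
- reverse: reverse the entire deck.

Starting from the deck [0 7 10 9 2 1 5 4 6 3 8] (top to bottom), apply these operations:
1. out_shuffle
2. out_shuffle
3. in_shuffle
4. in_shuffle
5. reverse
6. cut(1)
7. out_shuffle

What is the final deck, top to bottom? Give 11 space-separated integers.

After op 1 (out_shuffle): [0 5 7 4 10 6 9 3 2 8 1]
After op 2 (out_shuffle): [0 9 5 3 7 2 4 8 10 1 6]
After op 3 (in_shuffle): [2 0 4 9 8 5 10 3 1 7 6]
After op 4 (in_shuffle): [5 2 10 0 3 4 1 9 7 8 6]
After op 5 (reverse): [6 8 7 9 1 4 3 0 10 2 5]
After op 6 (cut(1)): [8 7 9 1 4 3 0 10 2 5 6]
After op 7 (out_shuffle): [8 0 7 10 9 2 1 5 4 6 3]

Answer: 8 0 7 10 9 2 1 5 4 6 3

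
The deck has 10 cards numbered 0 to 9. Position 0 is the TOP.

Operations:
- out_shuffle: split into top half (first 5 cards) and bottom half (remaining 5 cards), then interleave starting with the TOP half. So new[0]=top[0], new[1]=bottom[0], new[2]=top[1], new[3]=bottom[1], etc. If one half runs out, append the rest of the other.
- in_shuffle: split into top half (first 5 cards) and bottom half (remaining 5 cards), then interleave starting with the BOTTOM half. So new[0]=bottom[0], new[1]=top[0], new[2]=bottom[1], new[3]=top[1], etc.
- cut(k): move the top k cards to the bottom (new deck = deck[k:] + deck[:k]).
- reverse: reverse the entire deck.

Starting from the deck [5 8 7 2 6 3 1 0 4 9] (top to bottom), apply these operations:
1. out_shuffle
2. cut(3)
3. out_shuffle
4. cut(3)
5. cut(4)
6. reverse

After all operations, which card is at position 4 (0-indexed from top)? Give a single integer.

Answer: 7

Derivation:
After op 1 (out_shuffle): [5 3 8 1 7 0 2 4 6 9]
After op 2 (cut(3)): [1 7 0 2 4 6 9 5 3 8]
After op 3 (out_shuffle): [1 6 7 9 0 5 2 3 4 8]
After op 4 (cut(3)): [9 0 5 2 3 4 8 1 6 7]
After op 5 (cut(4)): [3 4 8 1 6 7 9 0 5 2]
After op 6 (reverse): [2 5 0 9 7 6 1 8 4 3]
Position 4: card 7.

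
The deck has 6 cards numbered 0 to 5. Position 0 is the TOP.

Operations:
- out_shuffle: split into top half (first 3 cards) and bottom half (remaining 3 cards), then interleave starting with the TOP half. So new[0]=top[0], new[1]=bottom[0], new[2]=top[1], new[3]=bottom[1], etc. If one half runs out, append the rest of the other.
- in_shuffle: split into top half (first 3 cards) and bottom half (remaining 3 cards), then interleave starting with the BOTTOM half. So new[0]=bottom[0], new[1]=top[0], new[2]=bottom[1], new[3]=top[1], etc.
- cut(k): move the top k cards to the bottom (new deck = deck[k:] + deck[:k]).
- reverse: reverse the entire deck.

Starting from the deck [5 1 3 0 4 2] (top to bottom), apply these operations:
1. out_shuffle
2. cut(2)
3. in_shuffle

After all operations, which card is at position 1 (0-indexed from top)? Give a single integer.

After op 1 (out_shuffle): [5 0 1 4 3 2]
After op 2 (cut(2)): [1 4 3 2 5 0]
After op 3 (in_shuffle): [2 1 5 4 0 3]
Position 1: card 1.

Answer: 1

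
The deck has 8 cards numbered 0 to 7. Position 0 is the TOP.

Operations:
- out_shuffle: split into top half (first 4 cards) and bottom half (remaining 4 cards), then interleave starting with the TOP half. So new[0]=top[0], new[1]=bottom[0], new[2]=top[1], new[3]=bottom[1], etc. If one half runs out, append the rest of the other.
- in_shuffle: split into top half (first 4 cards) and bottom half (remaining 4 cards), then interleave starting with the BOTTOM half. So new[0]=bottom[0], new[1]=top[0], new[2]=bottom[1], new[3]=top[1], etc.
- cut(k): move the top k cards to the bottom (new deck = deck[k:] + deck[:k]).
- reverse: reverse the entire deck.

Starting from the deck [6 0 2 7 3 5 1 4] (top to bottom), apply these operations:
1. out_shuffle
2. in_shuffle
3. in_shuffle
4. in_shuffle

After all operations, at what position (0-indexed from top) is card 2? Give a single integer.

Answer: 3

Derivation:
After op 1 (out_shuffle): [6 3 0 5 2 1 7 4]
After op 2 (in_shuffle): [2 6 1 3 7 0 4 5]
After op 3 (in_shuffle): [7 2 0 6 4 1 5 3]
After op 4 (in_shuffle): [4 7 1 2 5 0 3 6]
Card 2 is at position 3.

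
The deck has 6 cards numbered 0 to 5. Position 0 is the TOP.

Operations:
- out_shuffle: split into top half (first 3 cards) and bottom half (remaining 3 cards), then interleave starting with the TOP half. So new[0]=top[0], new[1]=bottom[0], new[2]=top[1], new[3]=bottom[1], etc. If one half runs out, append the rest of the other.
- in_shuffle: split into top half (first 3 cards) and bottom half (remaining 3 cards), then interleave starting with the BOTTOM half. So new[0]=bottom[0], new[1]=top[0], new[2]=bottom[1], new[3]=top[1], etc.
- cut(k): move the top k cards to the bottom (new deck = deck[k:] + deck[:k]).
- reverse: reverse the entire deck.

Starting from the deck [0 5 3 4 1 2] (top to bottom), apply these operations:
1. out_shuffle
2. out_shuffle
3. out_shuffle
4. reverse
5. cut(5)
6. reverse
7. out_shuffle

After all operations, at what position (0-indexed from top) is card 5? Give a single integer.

Answer: 4

Derivation:
After op 1 (out_shuffle): [0 4 5 1 3 2]
After op 2 (out_shuffle): [0 1 4 3 5 2]
After op 3 (out_shuffle): [0 3 1 5 4 2]
After op 4 (reverse): [2 4 5 1 3 0]
After op 5 (cut(5)): [0 2 4 5 1 3]
After op 6 (reverse): [3 1 5 4 2 0]
After op 7 (out_shuffle): [3 4 1 2 5 0]
Card 5 is at position 4.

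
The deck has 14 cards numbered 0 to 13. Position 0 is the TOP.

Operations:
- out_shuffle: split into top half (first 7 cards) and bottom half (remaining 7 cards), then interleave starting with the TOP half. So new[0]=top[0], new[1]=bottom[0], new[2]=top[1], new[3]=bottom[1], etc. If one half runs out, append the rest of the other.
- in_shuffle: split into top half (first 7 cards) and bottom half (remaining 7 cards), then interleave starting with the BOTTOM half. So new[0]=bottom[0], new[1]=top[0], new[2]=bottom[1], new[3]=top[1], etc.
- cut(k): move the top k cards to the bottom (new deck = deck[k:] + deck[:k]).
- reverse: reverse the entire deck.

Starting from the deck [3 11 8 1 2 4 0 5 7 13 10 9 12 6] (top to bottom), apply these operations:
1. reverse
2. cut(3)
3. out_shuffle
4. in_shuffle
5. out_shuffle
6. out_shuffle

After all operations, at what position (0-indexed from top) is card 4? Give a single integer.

Answer: 11

Derivation:
After op 1 (reverse): [6 12 9 10 13 7 5 0 4 2 1 8 11 3]
After op 2 (cut(3)): [10 13 7 5 0 4 2 1 8 11 3 6 12 9]
After op 3 (out_shuffle): [10 1 13 8 7 11 5 3 0 6 4 12 2 9]
After op 4 (in_shuffle): [3 10 0 1 6 13 4 8 12 7 2 11 9 5]
After op 5 (out_shuffle): [3 8 10 12 0 7 1 2 6 11 13 9 4 5]
After op 6 (out_shuffle): [3 2 8 6 10 11 12 13 0 9 7 4 1 5]
Card 4 is at position 11.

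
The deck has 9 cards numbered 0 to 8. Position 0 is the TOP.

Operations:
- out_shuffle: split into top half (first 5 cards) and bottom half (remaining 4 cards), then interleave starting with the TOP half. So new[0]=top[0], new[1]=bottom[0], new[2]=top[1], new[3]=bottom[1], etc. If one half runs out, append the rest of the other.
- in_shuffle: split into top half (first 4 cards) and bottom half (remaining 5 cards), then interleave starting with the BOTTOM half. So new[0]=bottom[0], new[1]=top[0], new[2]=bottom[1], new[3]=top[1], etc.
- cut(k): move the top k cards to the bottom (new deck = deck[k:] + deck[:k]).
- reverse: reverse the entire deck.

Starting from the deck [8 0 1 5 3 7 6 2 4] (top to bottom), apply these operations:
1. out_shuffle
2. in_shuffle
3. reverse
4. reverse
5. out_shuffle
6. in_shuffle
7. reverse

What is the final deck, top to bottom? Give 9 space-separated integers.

Answer: 5 4 3 8 7 0 6 1 2

Derivation:
After op 1 (out_shuffle): [8 7 0 6 1 2 5 4 3]
After op 2 (in_shuffle): [1 8 2 7 5 0 4 6 3]
After op 3 (reverse): [3 6 4 0 5 7 2 8 1]
After op 4 (reverse): [1 8 2 7 5 0 4 6 3]
After op 5 (out_shuffle): [1 0 8 4 2 6 7 3 5]
After op 6 (in_shuffle): [2 1 6 0 7 8 3 4 5]
After op 7 (reverse): [5 4 3 8 7 0 6 1 2]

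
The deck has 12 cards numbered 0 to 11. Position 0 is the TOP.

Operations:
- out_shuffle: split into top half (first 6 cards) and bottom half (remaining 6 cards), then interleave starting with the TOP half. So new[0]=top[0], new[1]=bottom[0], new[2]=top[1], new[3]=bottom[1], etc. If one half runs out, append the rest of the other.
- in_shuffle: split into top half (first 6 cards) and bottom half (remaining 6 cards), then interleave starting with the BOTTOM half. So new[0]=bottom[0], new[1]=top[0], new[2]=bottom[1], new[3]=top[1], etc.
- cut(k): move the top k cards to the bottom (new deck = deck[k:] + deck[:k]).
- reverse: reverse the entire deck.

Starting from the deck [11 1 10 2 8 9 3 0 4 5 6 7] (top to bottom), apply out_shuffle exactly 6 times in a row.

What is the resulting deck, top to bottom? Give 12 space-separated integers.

After op 1 (out_shuffle): [11 3 1 0 10 4 2 5 8 6 9 7]
After op 2 (out_shuffle): [11 2 3 5 1 8 0 6 10 9 4 7]
After op 3 (out_shuffle): [11 0 2 6 3 10 5 9 1 4 8 7]
After op 4 (out_shuffle): [11 5 0 9 2 1 6 4 3 8 10 7]
After op 5 (out_shuffle): [11 6 5 4 0 3 9 8 2 10 1 7]
After op 6 (out_shuffle): [11 9 6 8 5 2 4 10 0 1 3 7]

Answer: 11 9 6 8 5 2 4 10 0 1 3 7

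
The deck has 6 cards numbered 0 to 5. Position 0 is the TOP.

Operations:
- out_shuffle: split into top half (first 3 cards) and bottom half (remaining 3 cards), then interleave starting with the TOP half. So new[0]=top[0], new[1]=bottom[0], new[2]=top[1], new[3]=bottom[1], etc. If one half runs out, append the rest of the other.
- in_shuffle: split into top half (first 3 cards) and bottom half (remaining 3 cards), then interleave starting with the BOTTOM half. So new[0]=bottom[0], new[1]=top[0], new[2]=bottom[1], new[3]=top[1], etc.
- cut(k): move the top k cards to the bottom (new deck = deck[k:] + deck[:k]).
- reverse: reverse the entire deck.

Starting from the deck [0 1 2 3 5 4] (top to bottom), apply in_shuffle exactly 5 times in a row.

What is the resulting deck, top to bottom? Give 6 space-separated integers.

After op 1 (in_shuffle): [3 0 5 1 4 2]
After op 2 (in_shuffle): [1 3 4 0 2 5]
After op 3 (in_shuffle): [0 1 2 3 5 4]
After op 4 (in_shuffle): [3 0 5 1 4 2]
After op 5 (in_shuffle): [1 3 4 0 2 5]

Answer: 1 3 4 0 2 5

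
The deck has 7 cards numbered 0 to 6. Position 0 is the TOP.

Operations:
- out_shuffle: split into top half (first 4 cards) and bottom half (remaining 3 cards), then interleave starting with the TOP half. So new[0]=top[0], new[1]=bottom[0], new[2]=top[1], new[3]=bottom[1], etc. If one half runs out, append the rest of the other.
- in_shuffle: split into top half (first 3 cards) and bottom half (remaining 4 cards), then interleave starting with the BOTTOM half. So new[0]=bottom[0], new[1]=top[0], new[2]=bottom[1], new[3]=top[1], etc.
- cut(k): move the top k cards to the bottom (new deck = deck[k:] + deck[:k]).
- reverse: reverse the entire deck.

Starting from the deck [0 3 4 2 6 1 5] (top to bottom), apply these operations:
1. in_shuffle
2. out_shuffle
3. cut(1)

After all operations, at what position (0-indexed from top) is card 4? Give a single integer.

After op 1 (in_shuffle): [2 0 6 3 1 4 5]
After op 2 (out_shuffle): [2 1 0 4 6 5 3]
After op 3 (cut(1)): [1 0 4 6 5 3 2]
Card 4 is at position 2.

Answer: 2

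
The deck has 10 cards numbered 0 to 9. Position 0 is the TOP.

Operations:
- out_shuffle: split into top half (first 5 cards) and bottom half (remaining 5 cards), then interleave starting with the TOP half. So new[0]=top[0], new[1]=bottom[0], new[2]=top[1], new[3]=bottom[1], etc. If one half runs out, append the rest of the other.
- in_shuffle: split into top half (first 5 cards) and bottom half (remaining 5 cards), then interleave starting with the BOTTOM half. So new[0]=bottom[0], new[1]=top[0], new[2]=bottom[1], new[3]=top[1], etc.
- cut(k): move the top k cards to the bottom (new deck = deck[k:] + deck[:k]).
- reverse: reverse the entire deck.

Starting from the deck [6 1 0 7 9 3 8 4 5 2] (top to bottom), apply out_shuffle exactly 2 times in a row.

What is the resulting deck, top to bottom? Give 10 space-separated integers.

Answer: 6 4 3 7 1 5 8 9 0 2

Derivation:
After op 1 (out_shuffle): [6 3 1 8 0 4 7 5 9 2]
After op 2 (out_shuffle): [6 4 3 7 1 5 8 9 0 2]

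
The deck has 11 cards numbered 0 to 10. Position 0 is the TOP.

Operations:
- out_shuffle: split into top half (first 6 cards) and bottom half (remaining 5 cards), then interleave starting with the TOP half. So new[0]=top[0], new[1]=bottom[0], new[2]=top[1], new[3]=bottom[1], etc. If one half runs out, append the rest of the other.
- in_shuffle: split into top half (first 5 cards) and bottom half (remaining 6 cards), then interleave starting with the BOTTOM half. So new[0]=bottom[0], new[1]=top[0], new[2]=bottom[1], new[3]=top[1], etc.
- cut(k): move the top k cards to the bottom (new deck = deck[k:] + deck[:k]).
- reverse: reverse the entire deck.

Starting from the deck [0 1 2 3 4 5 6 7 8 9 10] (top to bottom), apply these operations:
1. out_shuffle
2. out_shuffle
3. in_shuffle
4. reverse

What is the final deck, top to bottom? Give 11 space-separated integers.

After op 1 (out_shuffle): [0 6 1 7 2 8 3 9 4 10 5]
After op 2 (out_shuffle): [0 3 6 9 1 4 7 10 2 5 8]
After op 3 (in_shuffle): [4 0 7 3 10 6 2 9 5 1 8]
After op 4 (reverse): [8 1 5 9 2 6 10 3 7 0 4]

Answer: 8 1 5 9 2 6 10 3 7 0 4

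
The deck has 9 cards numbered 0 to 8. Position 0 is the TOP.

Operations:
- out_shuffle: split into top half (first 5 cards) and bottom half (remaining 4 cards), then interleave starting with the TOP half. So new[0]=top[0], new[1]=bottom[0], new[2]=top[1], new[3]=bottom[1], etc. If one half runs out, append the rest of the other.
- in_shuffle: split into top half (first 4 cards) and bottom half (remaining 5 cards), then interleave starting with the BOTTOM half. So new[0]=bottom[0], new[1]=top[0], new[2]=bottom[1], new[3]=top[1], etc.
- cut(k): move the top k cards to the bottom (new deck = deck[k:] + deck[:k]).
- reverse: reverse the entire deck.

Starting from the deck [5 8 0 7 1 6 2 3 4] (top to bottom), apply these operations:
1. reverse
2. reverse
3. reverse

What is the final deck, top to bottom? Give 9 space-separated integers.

Answer: 4 3 2 6 1 7 0 8 5

Derivation:
After op 1 (reverse): [4 3 2 6 1 7 0 8 5]
After op 2 (reverse): [5 8 0 7 1 6 2 3 4]
After op 3 (reverse): [4 3 2 6 1 7 0 8 5]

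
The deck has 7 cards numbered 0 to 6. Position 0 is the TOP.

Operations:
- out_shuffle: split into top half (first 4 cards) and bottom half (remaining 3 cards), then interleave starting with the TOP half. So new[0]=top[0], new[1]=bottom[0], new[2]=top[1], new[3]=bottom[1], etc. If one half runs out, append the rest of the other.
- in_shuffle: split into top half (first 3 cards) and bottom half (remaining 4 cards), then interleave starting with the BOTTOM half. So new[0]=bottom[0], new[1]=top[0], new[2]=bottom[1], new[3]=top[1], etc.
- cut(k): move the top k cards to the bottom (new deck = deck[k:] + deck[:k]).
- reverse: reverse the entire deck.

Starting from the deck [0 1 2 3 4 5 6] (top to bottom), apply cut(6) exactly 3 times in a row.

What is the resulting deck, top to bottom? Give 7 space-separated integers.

After op 1 (cut(6)): [6 0 1 2 3 4 5]
After op 2 (cut(6)): [5 6 0 1 2 3 4]
After op 3 (cut(6)): [4 5 6 0 1 2 3]

Answer: 4 5 6 0 1 2 3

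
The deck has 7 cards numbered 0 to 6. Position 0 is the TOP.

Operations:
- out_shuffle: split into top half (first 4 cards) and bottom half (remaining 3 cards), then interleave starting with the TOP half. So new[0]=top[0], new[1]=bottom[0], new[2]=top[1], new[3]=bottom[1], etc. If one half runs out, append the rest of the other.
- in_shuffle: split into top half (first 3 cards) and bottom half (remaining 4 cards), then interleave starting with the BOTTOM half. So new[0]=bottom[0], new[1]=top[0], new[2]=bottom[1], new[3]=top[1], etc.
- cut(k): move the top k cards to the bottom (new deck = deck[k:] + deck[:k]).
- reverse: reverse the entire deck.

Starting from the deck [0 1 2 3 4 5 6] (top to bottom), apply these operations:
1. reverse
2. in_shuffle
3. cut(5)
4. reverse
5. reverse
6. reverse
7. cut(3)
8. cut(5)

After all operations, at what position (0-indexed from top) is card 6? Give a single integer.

After op 1 (reverse): [6 5 4 3 2 1 0]
After op 2 (in_shuffle): [3 6 2 5 1 4 0]
After op 3 (cut(5)): [4 0 3 6 2 5 1]
After op 4 (reverse): [1 5 2 6 3 0 4]
After op 5 (reverse): [4 0 3 6 2 5 1]
After op 6 (reverse): [1 5 2 6 3 0 4]
After op 7 (cut(3)): [6 3 0 4 1 5 2]
After op 8 (cut(5)): [5 2 6 3 0 4 1]
Card 6 is at position 2.

Answer: 2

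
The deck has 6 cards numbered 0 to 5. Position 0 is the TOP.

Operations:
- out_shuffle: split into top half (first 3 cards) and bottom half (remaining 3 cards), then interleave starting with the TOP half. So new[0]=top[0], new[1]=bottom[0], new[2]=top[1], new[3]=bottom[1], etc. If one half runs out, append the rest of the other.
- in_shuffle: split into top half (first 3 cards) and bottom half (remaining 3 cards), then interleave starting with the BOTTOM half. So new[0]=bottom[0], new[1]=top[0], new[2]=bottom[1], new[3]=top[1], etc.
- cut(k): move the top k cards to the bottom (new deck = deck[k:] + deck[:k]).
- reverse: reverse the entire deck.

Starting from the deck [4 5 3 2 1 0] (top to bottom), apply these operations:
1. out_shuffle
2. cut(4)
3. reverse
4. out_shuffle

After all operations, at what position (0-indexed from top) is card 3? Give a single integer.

Answer: 5

Derivation:
After op 1 (out_shuffle): [4 2 5 1 3 0]
After op 2 (cut(4)): [3 0 4 2 5 1]
After op 3 (reverse): [1 5 2 4 0 3]
After op 4 (out_shuffle): [1 4 5 0 2 3]
Card 3 is at position 5.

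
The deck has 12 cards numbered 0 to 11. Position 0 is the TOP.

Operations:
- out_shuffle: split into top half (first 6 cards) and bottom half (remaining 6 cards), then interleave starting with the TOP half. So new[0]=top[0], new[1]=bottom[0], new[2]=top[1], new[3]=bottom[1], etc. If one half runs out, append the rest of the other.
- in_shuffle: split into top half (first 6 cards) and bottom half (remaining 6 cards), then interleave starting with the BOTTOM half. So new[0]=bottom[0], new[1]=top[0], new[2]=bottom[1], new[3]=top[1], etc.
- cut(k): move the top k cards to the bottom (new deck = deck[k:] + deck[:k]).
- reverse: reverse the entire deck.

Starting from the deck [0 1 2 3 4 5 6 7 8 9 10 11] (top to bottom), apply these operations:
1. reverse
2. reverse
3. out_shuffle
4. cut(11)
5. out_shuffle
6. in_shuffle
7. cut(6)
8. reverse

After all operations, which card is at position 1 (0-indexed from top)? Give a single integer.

Answer: 7

Derivation:
After op 1 (reverse): [11 10 9 8 7 6 5 4 3 2 1 0]
After op 2 (reverse): [0 1 2 3 4 5 6 7 8 9 10 11]
After op 3 (out_shuffle): [0 6 1 7 2 8 3 9 4 10 5 11]
After op 4 (cut(11)): [11 0 6 1 7 2 8 3 9 4 10 5]
After op 5 (out_shuffle): [11 8 0 3 6 9 1 4 7 10 2 5]
After op 6 (in_shuffle): [1 11 4 8 7 0 10 3 2 6 5 9]
After op 7 (cut(6)): [10 3 2 6 5 9 1 11 4 8 7 0]
After op 8 (reverse): [0 7 8 4 11 1 9 5 6 2 3 10]
Position 1: card 7.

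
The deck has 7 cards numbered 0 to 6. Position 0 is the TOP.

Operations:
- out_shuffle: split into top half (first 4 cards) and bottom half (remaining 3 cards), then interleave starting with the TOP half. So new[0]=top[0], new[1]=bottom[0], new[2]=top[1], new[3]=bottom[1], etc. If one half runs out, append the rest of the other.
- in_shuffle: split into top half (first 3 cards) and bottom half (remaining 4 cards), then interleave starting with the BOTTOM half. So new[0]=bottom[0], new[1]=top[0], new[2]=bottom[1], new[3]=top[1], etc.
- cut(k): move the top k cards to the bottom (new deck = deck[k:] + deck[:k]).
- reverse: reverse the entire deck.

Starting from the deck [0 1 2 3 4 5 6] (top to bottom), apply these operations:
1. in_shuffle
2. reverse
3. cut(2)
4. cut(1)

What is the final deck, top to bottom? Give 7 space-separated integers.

After op 1 (in_shuffle): [3 0 4 1 5 2 6]
After op 2 (reverse): [6 2 5 1 4 0 3]
After op 3 (cut(2)): [5 1 4 0 3 6 2]
After op 4 (cut(1)): [1 4 0 3 6 2 5]

Answer: 1 4 0 3 6 2 5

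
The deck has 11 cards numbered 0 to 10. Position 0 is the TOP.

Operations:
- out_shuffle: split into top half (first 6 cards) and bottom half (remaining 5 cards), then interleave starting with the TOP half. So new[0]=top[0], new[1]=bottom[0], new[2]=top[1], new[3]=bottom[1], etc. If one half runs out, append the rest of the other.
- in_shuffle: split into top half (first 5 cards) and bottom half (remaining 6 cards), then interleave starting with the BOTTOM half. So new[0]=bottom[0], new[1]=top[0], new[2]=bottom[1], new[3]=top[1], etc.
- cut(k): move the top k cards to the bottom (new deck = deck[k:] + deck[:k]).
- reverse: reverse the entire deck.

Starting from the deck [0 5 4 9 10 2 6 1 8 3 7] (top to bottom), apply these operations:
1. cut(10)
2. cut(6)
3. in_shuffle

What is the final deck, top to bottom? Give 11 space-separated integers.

After op 1 (cut(10)): [7 0 5 4 9 10 2 6 1 8 3]
After op 2 (cut(6)): [2 6 1 8 3 7 0 5 4 9 10]
After op 3 (in_shuffle): [7 2 0 6 5 1 4 8 9 3 10]

Answer: 7 2 0 6 5 1 4 8 9 3 10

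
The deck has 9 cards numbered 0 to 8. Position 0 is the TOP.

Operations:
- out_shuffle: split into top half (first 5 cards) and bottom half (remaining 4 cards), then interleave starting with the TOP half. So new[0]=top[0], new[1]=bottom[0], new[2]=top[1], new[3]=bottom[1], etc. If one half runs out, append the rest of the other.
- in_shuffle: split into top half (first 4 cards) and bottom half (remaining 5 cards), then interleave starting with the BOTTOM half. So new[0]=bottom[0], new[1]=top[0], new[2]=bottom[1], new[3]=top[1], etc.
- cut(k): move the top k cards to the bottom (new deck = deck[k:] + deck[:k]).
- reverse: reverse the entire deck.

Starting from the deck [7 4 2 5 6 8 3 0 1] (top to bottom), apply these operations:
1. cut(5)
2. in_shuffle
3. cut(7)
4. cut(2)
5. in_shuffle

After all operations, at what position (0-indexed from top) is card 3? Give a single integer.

Answer: 7

Derivation:
After op 1 (cut(5)): [8 3 0 1 7 4 2 5 6]
After op 2 (in_shuffle): [7 8 4 3 2 0 5 1 6]
After op 3 (cut(7)): [1 6 7 8 4 3 2 0 5]
After op 4 (cut(2)): [7 8 4 3 2 0 5 1 6]
After op 5 (in_shuffle): [2 7 0 8 5 4 1 3 6]
Card 3 is at position 7.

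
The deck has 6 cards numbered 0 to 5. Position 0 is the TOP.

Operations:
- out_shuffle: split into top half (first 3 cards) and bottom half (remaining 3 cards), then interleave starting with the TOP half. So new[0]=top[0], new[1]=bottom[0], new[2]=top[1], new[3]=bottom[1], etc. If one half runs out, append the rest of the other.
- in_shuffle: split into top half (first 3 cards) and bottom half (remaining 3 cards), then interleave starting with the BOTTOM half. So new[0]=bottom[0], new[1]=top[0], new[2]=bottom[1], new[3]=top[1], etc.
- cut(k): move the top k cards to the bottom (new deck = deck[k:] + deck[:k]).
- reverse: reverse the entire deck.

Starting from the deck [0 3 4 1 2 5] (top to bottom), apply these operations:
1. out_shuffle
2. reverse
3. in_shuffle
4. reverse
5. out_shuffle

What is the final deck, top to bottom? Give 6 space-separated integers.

After op 1 (out_shuffle): [0 1 3 2 4 5]
After op 2 (reverse): [5 4 2 3 1 0]
After op 3 (in_shuffle): [3 5 1 4 0 2]
After op 4 (reverse): [2 0 4 1 5 3]
After op 5 (out_shuffle): [2 1 0 5 4 3]

Answer: 2 1 0 5 4 3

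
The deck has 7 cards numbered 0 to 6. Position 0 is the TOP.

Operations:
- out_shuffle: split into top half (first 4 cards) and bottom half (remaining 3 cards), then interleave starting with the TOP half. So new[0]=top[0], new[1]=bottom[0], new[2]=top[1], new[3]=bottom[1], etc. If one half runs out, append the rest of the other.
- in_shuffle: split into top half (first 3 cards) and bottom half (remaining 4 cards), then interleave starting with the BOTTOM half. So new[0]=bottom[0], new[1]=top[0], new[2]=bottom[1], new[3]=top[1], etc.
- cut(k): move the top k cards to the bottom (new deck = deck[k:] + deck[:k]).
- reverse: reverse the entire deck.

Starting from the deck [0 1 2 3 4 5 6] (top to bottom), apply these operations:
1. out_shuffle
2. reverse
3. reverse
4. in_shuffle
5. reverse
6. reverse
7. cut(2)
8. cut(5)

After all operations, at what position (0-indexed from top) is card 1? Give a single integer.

Answer: 5

Derivation:
After op 1 (out_shuffle): [0 4 1 5 2 6 3]
After op 2 (reverse): [3 6 2 5 1 4 0]
After op 3 (reverse): [0 4 1 5 2 6 3]
After op 4 (in_shuffle): [5 0 2 4 6 1 3]
After op 5 (reverse): [3 1 6 4 2 0 5]
After op 6 (reverse): [5 0 2 4 6 1 3]
After op 7 (cut(2)): [2 4 6 1 3 5 0]
After op 8 (cut(5)): [5 0 2 4 6 1 3]
Card 1 is at position 5.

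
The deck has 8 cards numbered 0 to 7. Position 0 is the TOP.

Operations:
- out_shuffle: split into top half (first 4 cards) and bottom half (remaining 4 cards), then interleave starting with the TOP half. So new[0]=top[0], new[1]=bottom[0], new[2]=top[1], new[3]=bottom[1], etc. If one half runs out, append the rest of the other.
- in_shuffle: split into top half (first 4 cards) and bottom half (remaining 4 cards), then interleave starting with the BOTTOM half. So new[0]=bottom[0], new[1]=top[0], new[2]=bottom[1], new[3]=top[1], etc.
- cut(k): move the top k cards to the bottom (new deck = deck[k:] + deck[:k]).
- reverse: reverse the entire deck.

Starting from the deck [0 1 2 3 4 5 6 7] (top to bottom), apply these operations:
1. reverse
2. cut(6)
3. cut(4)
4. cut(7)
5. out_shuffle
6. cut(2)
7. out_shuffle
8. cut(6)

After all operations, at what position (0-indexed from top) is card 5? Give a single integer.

After op 1 (reverse): [7 6 5 4 3 2 1 0]
After op 2 (cut(6)): [1 0 7 6 5 4 3 2]
After op 3 (cut(4)): [5 4 3 2 1 0 7 6]
After op 4 (cut(7)): [6 5 4 3 2 1 0 7]
After op 5 (out_shuffle): [6 2 5 1 4 0 3 7]
After op 6 (cut(2)): [5 1 4 0 3 7 6 2]
After op 7 (out_shuffle): [5 3 1 7 4 6 0 2]
After op 8 (cut(6)): [0 2 5 3 1 7 4 6]
Card 5 is at position 2.

Answer: 2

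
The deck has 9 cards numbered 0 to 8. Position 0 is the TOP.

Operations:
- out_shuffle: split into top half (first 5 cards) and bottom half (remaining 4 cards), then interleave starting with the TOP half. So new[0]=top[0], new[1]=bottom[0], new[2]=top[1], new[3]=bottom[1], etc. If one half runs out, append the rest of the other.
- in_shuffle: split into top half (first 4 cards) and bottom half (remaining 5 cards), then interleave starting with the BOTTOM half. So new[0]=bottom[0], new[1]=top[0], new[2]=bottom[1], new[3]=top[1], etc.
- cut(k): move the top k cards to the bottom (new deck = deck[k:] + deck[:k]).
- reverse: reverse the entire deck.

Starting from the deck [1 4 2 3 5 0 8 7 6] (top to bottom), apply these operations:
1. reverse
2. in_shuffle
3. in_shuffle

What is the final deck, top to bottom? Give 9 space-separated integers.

After op 1 (reverse): [6 7 8 0 5 3 2 4 1]
After op 2 (in_shuffle): [5 6 3 7 2 8 4 0 1]
After op 3 (in_shuffle): [2 5 8 6 4 3 0 7 1]

Answer: 2 5 8 6 4 3 0 7 1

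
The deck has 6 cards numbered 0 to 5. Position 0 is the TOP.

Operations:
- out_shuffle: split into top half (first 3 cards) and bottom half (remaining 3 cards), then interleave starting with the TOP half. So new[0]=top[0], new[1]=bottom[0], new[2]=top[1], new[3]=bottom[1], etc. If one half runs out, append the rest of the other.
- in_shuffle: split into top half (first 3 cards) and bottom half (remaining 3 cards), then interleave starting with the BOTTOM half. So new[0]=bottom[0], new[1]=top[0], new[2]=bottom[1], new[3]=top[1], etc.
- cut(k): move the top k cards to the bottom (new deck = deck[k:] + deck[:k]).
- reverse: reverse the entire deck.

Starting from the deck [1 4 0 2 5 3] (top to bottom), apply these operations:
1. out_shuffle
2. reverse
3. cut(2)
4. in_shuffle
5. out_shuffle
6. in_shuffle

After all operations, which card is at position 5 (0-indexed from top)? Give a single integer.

Answer: 5

Derivation:
After op 1 (out_shuffle): [1 2 4 5 0 3]
After op 2 (reverse): [3 0 5 4 2 1]
After op 3 (cut(2)): [5 4 2 1 3 0]
After op 4 (in_shuffle): [1 5 3 4 0 2]
After op 5 (out_shuffle): [1 4 5 0 3 2]
After op 6 (in_shuffle): [0 1 3 4 2 5]
Position 5: card 5.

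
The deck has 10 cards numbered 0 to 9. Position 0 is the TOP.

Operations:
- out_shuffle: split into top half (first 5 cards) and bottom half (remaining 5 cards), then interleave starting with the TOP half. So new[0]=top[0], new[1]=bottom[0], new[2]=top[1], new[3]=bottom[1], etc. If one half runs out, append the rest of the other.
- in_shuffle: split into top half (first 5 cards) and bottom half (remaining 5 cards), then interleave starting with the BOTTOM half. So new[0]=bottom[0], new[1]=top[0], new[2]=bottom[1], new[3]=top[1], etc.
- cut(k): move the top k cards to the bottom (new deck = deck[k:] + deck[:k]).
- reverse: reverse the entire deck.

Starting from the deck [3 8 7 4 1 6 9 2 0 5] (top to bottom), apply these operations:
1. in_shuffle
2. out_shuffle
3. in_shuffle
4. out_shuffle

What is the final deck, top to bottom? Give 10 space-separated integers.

Answer: 4 3 6 2 8 0 7 1 5 9

Derivation:
After op 1 (in_shuffle): [6 3 9 8 2 7 0 4 5 1]
After op 2 (out_shuffle): [6 7 3 0 9 4 8 5 2 1]
After op 3 (in_shuffle): [4 6 8 7 5 3 2 0 1 9]
After op 4 (out_shuffle): [4 3 6 2 8 0 7 1 5 9]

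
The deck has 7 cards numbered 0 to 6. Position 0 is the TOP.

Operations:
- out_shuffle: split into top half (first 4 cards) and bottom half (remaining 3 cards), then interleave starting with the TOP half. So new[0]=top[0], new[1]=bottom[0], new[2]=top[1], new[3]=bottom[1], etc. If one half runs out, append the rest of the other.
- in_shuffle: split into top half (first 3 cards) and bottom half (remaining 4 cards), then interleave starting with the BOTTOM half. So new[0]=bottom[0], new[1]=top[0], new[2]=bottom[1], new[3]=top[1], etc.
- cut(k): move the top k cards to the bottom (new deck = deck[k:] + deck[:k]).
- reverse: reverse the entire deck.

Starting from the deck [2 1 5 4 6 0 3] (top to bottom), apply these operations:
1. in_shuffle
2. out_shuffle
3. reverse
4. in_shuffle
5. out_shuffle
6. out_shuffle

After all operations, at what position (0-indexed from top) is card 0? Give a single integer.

After op 1 (in_shuffle): [4 2 6 1 0 5 3]
After op 2 (out_shuffle): [4 0 2 5 6 3 1]
After op 3 (reverse): [1 3 6 5 2 0 4]
After op 4 (in_shuffle): [5 1 2 3 0 6 4]
After op 5 (out_shuffle): [5 0 1 6 2 4 3]
After op 6 (out_shuffle): [5 2 0 4 1 3 6]
Card 0 is at position 2.

Answer: 2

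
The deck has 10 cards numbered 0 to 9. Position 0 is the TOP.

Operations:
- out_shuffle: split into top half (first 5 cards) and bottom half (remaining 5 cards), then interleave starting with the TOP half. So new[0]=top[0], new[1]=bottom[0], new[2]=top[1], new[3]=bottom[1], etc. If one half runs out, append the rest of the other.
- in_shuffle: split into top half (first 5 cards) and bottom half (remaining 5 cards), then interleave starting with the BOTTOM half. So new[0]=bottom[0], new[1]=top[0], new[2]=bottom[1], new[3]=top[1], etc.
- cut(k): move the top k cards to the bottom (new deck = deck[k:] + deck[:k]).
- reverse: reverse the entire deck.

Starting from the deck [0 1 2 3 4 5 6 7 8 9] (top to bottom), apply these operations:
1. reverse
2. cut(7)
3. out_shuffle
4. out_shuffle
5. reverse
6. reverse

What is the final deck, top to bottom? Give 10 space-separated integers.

After op 1 (reverse): [9 8 7 6 5 4 3 2 1 0]
After op 2 (cut(7)): [2 1 0 9 8 7 6 5 4 3]
After op 3 (out_shuffle): [2 7 1 6 0 5 9 4 8 3]
After op 4 (out_shuffle): [2 5 7 9 1 4 6 8 0 3]
After op 5 (reverse): [3 0 8 6 4 1 9 7 5 2]
After op 6 (reverse): [2 5 7 9 1 4 6 8 0 3]

Answer: 2 5 7 9 1 4 6 8 0 3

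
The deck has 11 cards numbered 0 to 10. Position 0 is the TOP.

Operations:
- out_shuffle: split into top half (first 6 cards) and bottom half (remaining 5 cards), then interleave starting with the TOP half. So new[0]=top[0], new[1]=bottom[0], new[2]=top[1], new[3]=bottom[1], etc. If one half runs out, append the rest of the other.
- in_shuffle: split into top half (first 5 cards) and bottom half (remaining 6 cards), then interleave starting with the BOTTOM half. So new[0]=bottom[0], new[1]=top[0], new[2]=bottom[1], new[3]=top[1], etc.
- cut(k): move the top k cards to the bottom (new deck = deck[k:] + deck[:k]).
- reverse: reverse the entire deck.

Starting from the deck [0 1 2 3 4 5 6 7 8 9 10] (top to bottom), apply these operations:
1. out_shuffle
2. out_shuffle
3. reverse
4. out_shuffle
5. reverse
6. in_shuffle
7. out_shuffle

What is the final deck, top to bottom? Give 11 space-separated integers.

Answer: 6 5 4 3 2 1 0 10 9 8 7

Derivation:
After op 1 (out_shuffle): [0 6 1 7 2 8 3 9 4 10 5]
After op 2 (out_shuffle): [0 3 6 9 1 4 7 10 2 5 8]
After op 3 (reverse): [8 5 2 10 7 4 1 9 6 3 0]
After op 4 (out_shuffle): [8 1 5 9 2 6 10 3 7 0 4]
After op 5 (reverse): [4 0 7 3 10 6 2 9 5 1 8]
After op 6 (in_shuffle): [6 4 2 0 9 7 5 3 1 10 8]
After op 7 (out_shuffle): [6 5 4 3 2 1 0 10 9 8 7]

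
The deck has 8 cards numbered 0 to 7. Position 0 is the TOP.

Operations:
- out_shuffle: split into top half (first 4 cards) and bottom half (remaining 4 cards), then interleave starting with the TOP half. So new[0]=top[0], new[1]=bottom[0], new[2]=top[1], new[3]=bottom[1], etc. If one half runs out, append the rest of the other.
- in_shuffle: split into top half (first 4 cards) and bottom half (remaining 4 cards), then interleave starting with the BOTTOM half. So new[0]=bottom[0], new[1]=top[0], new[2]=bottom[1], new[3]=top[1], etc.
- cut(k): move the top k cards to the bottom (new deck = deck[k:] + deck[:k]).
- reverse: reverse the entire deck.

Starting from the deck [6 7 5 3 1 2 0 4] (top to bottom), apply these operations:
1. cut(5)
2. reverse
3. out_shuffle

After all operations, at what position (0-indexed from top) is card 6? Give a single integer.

Answer: 1

Derivation:
After op 1 (cut(5)): [2 0 4 6 7 5 3 1]
After op 2 (reverse): [1 3 5 7 6 4 0 2]
After op 3 (out_shuffle): [1 6 3 4 5 0 7 2]
Card 6 is at position 1.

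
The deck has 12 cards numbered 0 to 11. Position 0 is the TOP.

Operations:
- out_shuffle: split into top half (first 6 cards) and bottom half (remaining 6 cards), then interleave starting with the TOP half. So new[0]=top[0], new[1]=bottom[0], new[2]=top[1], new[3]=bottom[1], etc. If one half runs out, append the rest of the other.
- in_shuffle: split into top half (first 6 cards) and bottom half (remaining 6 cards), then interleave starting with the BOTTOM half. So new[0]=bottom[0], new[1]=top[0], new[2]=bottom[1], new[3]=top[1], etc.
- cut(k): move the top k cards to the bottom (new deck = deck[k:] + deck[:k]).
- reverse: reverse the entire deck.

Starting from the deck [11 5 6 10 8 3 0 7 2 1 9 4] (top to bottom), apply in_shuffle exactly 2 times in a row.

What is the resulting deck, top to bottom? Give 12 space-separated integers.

Answer: 1 0 10 11 9 7 8 5 4 2 3 6

Derivation:
After op 1 (in_shuffle): [0 11 7 5 2 6 1 10 9 8 4 3]
After op 2 (in_shuffle): [1 0 10 11 9 7 8 5 4 2 3 6]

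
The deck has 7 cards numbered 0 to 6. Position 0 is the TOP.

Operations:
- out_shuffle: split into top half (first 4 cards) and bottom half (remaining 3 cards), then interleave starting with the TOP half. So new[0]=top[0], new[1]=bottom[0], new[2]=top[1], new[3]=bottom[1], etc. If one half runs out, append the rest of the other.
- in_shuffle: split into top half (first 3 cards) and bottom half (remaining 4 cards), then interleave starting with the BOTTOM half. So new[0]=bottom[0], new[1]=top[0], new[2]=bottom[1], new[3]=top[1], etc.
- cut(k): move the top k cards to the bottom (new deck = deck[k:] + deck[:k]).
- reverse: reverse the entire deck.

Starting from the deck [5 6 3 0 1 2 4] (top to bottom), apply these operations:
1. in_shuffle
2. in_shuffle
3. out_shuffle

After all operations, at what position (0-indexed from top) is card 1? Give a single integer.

Answer: 3

Derivation:
After op 1 (in_shuffle): [0 5 1 6 2 3 4]
After op 2 (in_shuffle): [6 0 2 5 3 1 4]
After op 3 (out_shuffle): [6 3 0 1 2 4 5]
Card 1 is at position 3.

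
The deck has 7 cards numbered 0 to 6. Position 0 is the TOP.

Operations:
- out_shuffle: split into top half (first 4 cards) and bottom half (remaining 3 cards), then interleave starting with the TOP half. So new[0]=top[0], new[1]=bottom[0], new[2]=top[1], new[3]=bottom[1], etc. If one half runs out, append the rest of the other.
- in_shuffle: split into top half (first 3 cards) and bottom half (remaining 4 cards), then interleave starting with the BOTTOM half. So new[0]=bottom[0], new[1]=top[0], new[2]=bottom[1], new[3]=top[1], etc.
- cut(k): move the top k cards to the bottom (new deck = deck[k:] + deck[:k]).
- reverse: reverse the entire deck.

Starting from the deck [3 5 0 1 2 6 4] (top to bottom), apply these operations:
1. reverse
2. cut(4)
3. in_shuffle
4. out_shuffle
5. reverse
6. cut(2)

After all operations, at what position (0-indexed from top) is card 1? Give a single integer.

Answer: 6

Derivation:
After op 1 (reverse): [4 6 2 1 0 5 3]
After op 2 (cut(4)): [0 5 3 4 6 2 1]
After op 3 (in_shuffle): [4 0 6 5 2 3 1]
After op 4 (out_shuffle): [4 2 0 3 6 1 5]
After op 5 (reverse): [5 1 6 3 0 2 4]
After op 6 (cut(2)): [6 3 0 2 4 5 1]
Card 1 is at position 6.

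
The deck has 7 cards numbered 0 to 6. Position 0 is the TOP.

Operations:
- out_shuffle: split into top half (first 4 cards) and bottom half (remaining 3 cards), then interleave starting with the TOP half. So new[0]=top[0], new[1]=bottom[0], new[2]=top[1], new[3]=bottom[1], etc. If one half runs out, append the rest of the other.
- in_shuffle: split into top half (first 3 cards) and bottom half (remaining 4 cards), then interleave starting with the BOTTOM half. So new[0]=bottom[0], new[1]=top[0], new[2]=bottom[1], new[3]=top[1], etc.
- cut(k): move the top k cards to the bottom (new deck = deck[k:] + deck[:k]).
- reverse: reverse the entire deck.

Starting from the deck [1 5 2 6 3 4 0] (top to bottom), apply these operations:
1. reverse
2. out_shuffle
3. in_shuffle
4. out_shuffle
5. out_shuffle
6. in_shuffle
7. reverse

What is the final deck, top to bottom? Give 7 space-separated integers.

After op 1 (reverse): [0 4 3 6 2 5 1]
After op 2 (out_shuffle): [0 2 4 5 3 1 6]
After op 3 (in_shuffle): [5 0 3 2 1 4 6]
After op 4 (out_shuffle): [5 1 0 4 3 6 2]
After op 5 (out_shuffle): [5 3 1 6 0 2 4]
After op 6 (in_shuffle): [6 5 0 3 2 1 4]
After op 7 (reverse): [4 1 2 3 0 5 6]

Answer: 4 1 2 3 0 5 6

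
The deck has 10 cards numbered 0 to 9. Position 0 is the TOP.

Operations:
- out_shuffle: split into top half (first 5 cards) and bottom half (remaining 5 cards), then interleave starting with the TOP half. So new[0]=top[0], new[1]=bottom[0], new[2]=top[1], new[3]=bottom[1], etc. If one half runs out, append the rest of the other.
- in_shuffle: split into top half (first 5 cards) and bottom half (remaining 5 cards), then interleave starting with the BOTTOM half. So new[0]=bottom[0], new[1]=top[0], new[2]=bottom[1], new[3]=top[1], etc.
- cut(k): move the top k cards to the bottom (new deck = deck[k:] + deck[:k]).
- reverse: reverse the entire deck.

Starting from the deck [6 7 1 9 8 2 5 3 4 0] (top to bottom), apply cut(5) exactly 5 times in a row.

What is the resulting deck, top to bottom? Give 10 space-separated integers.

Answer: 2 5 3 4 0 6 7 1 9 8

Derivation:
After op 1 (cut(5)): [2 5 3 4 0 6 7 1 9 8]
After op 2 (cut(5)): [6 7 1 9 8 2 5 3 4 0]
After op 3 (cut(5)): [2 5 3 4 0 6 7 1 9 8]
After op 4 (cut(5)): [6 7 1 9 8 2 5 3 4 0]
After op 5 (cut(5)): [2 5 3 4 0 6 7 1 9 8]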